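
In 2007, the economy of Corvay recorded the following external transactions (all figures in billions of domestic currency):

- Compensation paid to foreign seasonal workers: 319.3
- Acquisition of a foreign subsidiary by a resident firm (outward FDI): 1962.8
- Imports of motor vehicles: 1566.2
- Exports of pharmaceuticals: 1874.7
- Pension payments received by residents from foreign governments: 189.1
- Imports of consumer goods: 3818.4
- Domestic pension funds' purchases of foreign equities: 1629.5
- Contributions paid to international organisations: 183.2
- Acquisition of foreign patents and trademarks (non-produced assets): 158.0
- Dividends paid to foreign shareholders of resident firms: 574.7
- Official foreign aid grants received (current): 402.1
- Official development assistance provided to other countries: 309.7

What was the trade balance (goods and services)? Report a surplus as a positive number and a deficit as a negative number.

Goods: -3818.4 + 1874.7 - 1566.2 = -3509.9
Trade balance = -3509.9 + 0.0 = -3509.9
(Excluded from the trade balance — primary income: compensation paid to foreign seasonal workers 319.3, dividends paid to foreign shareholders of resident firms 574.7; financial account: acquisition of a foreign subsidiary by a resident firm (outward FDI) 1962.8, domestic pension funds' purchases of foreign equities 1629.5; secondary income: pension payments received by residents from foreign governments 189.1, contributions paid to international organisations 183.2, official foreign aid grants received (current) 402.1, official development assistance provided to other countries 309.7; capital account: acquisition of foreign patents and trademarks (non-produced assets) 158.0.)

-3509.9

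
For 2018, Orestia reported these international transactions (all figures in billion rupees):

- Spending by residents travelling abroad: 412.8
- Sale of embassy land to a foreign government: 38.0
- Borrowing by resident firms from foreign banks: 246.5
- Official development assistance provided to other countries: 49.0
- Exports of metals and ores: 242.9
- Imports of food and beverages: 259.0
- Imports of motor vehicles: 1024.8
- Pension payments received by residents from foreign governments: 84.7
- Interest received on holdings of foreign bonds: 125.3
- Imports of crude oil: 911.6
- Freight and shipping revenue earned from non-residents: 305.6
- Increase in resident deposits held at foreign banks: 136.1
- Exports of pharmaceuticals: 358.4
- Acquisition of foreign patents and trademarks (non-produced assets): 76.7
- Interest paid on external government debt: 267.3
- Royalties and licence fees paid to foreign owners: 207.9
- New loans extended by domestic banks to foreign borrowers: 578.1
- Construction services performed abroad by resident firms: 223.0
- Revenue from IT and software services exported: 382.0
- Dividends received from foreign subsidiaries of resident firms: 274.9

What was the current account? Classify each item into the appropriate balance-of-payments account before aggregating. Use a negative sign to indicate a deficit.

-1135.6

Goods: -259.0 + 358.4 - 1024.8 - 911.6 + 242.9 = -1594.1
Services: 382.0 + 223.0 - 207.9 - 412.8 + 305.6 = 289.9
Primary income: 125.3 - 267.3 + 274.9 = 132.9
Secondary income: -49.0 + 84.7 = 35.7
Current account = (-1594.1) + 289.9 + 132.9 + 35.7 = -1135.6
(Excluded from the current account — capital account: sale of embassy land to a foreign government 38.0, acquisition of foreign patents and trademarks (non-produced assets) 76.7; financial account: borrowing by resident firms from foreign banks 246.5, increase in resident deposits held at foreign banks 136.1, new loans extended by domestic banks to foreign borrowers 578.1.)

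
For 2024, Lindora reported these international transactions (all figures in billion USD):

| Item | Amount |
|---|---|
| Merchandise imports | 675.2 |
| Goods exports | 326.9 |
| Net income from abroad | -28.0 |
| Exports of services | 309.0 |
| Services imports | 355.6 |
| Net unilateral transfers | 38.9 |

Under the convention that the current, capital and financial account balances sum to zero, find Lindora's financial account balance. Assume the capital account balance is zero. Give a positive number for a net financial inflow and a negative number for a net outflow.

Goods balance = 326.9 - 675.2 = -348.3
Services balance = 309.0 - 355.6 = -46.6
Trade balance (goods + services) = -348.3 + (-46.6) = -394.9
Net primary income = -28.0
Net secondary income = 38.9
Current account = -394.9 + (-28.0) + 38.9 = -384.0
Financial account = -(-384.0) = 384.0

384.0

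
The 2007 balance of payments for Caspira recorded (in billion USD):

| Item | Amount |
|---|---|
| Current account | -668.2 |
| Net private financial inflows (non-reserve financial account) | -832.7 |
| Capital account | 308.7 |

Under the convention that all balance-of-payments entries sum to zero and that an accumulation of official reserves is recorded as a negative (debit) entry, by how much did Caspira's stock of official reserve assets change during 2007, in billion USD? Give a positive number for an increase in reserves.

Official reserve transactions balance = -((-668.2) + 308.7 + (-832.7)) = 1192.2
An accumulation of reserves is recorded as a debit (negative entry), so the change in the stock of reserves is the negative of that balance.
Change in official reserves = -(1192.2) = -1192.2

-1192.2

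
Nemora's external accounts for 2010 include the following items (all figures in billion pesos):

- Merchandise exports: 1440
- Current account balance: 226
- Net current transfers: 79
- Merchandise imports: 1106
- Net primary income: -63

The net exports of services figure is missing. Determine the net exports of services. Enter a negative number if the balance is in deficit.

Current account = goods balance + services balance + net primary income + net secondary income
Sum of the known components = 350
Net exports of services = CA - (known components) = 226 - 350 = -124

-124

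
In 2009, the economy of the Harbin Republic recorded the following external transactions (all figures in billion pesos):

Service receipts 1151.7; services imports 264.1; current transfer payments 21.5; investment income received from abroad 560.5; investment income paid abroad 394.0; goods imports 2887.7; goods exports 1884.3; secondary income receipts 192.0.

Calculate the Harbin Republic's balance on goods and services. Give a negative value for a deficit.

Goods balance = 1884.3 - 2887.7 = -1003.4
Services balance = 1151.7 - 264.1 = 887.6
Trade balance (goods + services) = -1003.4 + 887.6 = -115.8

-115.8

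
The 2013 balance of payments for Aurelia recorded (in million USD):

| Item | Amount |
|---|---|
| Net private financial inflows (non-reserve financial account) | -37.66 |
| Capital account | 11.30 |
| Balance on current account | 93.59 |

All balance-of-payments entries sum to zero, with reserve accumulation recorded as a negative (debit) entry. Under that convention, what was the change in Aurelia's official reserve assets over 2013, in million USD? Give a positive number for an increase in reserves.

Official reserve transactions balance = -(93.59 + 11.30 + (-37.66)) = -67.23
An accumulation of reserves is recorded as a debit (negative entry), so the change in the stock of reserves is the negative of that balance.
Change in official reserves = -(-67.23) = 67.23

67.23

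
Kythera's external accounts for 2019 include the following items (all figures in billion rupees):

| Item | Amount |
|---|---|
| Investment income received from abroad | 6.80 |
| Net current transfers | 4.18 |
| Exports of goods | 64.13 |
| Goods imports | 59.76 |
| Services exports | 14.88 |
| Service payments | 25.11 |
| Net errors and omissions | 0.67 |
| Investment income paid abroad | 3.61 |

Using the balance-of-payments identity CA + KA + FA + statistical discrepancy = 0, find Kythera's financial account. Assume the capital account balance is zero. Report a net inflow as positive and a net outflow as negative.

Goods balance = 64.13 - 59.76 = 4.37
Services balance = 14.88 - 25.11 = -10.23
Trade balance (goods + services) = 4.37 + (-10.23) = -5.86
Net primary income = 6.80 - 3.61 = 3.19
Net secondary income = 4.18
Current account = -5.86 + 3.19 + 4.18 = 1.51
Financial account = -(1.51 + 0.67) = -2.18

-2.18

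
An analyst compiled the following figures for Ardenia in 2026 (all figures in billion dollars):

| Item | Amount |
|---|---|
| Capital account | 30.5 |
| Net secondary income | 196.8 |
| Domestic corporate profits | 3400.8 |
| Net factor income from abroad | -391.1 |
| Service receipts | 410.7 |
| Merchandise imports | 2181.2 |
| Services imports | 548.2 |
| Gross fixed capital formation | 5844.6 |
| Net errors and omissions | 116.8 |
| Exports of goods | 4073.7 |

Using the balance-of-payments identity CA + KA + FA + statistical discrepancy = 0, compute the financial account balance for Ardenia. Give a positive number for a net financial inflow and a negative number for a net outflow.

-1708.0

Goods balance = 4073.7 - 2181.2 = 1892.5
Services balance = 410.7 - 548.2 = -137.5
Trade balance (goods + services) = 1892.5 + (-137.5) = 1755.0
Net primary income = -391.1
Net secondary income = 196.8
Current account = 1755.0 + (-391.1) + 196.8 = 1560.7
Financial account = -(1560.7 + 30.5 + 116.8) = -1708.0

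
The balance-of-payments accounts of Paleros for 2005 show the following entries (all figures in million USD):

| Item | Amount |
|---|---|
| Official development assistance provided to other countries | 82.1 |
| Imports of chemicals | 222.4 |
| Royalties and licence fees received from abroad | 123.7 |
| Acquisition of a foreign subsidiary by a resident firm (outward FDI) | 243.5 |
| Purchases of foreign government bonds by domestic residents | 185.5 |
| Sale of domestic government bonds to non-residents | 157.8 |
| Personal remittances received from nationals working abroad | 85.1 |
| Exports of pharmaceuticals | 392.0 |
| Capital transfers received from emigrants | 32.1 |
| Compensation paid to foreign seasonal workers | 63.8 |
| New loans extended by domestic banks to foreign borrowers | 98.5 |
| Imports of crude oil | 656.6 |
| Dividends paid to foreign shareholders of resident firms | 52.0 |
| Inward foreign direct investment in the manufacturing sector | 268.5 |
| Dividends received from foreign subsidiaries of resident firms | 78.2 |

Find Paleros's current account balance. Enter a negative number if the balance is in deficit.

-397.9

Goods: -656.6 - 222.4 + 392.0 = -487.0
Services: 123.7
Primary income: 78.2 - 63.8 - 52.0 = -37.6
Secondary income: -82.1 + 85.1 = 3.0
Current account = (-487.0) + 123.7 + (-37.6) + 3.0 = -397.9
(Excluded from the current account — financial account: acquisition of a foreign subsidiary by a resident firm (outward FDI) 243.5, purchases of foreign government bonds by domestic residents 185.5, sale of domestic government bonds to non-residents 157.8, new loans extended by domestic banks to foreign borrowers 98.5, inward foreign direct investment in the manufacturing sector 268.5; capital account: capital transfers received from emigrants 32.1.)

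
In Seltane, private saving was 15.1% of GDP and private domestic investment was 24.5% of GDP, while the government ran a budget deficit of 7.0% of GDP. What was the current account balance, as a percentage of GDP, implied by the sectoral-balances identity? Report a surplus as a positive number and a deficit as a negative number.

By the sectoral-balances identity, CA = (S_private - I) + (T - G).
Private balance = 15.1 - 24.5 = -9.4
Government balance (T - G) = -7.0
CA = -9.4 + (-7.0) = -16.4

-16.4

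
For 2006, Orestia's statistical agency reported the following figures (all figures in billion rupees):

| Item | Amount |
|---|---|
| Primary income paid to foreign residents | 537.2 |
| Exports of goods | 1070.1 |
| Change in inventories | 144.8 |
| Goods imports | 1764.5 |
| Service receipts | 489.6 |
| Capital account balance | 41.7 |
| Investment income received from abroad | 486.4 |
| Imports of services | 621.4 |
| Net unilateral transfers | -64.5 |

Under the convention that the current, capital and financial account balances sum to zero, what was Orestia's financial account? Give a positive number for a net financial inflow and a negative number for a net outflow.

899.8

Goods balance = 1070.1 - 1764.5 = -694.4
Services balance = 489.6 - 621.4 = -131.8
Trade balance (goods + services) = -694.4 + (-131.8) = -826.2
Net primary income = 486.4 - 537.2 = -50.8
Net secondary income = -64.5
Current account = -826.2 + (-50.8) + (-64.5) = -941.5
Financial account = -(-941.5 + 41.7) = 899.8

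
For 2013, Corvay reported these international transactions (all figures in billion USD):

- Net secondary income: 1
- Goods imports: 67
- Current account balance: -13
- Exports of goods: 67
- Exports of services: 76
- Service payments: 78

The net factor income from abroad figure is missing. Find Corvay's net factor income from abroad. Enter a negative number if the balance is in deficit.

-12

Current account = goods balance + services balance + net primary income + net secondary income
Sum of the known components = -1
Net factor income from abroad = CA - (known components) = -13 - (-1) = -12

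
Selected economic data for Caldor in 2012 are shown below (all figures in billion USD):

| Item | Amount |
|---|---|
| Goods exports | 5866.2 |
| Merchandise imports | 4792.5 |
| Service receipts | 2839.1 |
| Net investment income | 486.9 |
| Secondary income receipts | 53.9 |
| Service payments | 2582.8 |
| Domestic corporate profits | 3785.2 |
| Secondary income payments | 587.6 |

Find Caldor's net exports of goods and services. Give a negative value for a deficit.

1330.0

Goods balance = 5866.2 - 4792.5 = 1073.7
Services balance = 2839.1 - 2582.8 = 256.3
Trade balance (goods + services) = 1073.7 + 256.3 = 1330.0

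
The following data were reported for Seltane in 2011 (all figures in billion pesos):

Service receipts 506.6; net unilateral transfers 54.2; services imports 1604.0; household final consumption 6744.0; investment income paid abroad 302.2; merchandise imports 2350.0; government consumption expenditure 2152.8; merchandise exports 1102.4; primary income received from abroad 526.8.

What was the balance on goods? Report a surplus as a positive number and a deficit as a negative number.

Goods balance = 1102.4 - 2350.0 = -1247.6

-1247.6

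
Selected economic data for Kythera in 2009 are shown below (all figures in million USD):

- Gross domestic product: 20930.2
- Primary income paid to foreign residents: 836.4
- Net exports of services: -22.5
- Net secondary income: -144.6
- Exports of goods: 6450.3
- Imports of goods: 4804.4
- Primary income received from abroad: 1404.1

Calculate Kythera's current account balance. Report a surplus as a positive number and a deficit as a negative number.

2046.5

Goods balance = 6450.3 - 4804.4 = 1645.9
Services balance = -22.5
Trade balance (goods + services) = 1645.9 + (-22.5) = 1623.4
Net primary income = 1404.1 - 836.4 = 567.7
Net secondary income = -144.6
Current account = 1623.4 + 567.7 + (-144.6) = 2046.5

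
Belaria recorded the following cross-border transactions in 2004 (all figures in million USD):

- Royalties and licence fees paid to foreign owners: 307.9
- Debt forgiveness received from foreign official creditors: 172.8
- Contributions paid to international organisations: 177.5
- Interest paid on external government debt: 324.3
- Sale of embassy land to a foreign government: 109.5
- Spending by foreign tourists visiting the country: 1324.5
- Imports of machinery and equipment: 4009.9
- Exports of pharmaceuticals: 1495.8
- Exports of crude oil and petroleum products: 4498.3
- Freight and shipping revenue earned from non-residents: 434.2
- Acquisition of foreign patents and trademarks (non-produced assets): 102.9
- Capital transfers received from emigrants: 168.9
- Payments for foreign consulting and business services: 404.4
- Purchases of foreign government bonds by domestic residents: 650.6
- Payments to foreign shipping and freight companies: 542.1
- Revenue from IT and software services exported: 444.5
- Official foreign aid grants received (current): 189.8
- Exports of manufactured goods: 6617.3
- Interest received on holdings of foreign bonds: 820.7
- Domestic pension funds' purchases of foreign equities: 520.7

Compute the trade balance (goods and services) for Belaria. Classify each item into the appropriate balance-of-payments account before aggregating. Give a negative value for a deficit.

Goods: 4498.3 + 1495.8 + 6617.3 - 4009.9 = 8601.5
Services: -307.9 + 444.5 + 1324.5 - 542.1 - 404.4 + 434.2 = 948.8
Trade balance = 8601.5 + 948.8 = 9550.3
(Excluded from the trade balance — capital account: debt forgiveness received from foreign official creditors 172.8, sale of embassy land to a foreign government 109.5, acquisition of foreign patents and trademarks (non-produced assets) 102.9, capital transfers received from emigrants 168.9; secondary income: contributions paid to international organisations 177.5, official foreign aid grants received (current) 189.8; primary income: interest paid on external government debt 324.3, interest received on holdings of foreign bonds 820.7; financial account: purchases of foreign government bonds by domestic residents 650.6, domestic pension funds' purchases of foreign equities 520.7.)

9550.3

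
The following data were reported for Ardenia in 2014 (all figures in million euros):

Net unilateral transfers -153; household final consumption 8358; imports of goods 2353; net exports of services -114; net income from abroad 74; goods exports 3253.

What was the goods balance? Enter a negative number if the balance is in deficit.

900

Goods balance = 3253 - 2353 = 900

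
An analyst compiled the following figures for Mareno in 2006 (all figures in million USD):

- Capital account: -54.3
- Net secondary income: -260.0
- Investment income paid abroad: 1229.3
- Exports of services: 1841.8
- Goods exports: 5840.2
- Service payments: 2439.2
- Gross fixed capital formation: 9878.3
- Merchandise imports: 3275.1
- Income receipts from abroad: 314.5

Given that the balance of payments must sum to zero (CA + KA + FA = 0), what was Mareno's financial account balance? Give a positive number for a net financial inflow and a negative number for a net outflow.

-738.6

Goods balance = 5840.2 - 3275.1 = 2565.1
Services balance = 1841.8 - 2439.2 = -597.4
Trade balance (goods + services) = 2565.1 + (-597.4) = 1967.7
Net primary income = 314.5 - 1229.3 = -914.8
Net secondary income = -260.0
Current account = 1967.7 + (-914.8) + (-260.0) = 792.9
Financial account = -(792.9 + (-54.3)) = -738.6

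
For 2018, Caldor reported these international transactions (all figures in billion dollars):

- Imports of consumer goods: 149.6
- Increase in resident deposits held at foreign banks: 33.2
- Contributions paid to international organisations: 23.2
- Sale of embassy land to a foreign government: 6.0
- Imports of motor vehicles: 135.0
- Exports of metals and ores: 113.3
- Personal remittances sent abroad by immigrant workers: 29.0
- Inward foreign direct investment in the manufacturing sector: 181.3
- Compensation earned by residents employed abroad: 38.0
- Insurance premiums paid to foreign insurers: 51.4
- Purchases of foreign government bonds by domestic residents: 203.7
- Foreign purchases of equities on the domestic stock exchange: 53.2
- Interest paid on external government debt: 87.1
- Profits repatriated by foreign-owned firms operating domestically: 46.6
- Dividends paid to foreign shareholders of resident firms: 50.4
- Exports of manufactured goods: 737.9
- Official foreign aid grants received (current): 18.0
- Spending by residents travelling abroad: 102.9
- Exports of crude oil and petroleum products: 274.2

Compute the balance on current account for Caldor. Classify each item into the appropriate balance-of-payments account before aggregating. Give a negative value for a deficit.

506.2

Goods: 113.3 + 274.2 + 737.9 - 149.6 - 135.0 = 840.8
Services: -51.4 - 102.9 = -154.3
Primary income: -50.4 - 87.1 - 46.6 + 38.0 = -146.1
Secondary income: -23.2 - 29.0 + 18.0 = -34.2
Current account = 840.8 + (-154.3) + (-146.1) + (-34.2) = 506.2
(Excluded from the current account — financial account: increase in resident deposits held at foreign banks 33.2, inward foreign direct investment in the manufacturing sector 181.3, purchases of foreign government bonds by domestic residents 203.7, foreign purchases of equities on the domestic stock exchange 53.2; capital account: sale of embassy land to a foreign government 6.0.)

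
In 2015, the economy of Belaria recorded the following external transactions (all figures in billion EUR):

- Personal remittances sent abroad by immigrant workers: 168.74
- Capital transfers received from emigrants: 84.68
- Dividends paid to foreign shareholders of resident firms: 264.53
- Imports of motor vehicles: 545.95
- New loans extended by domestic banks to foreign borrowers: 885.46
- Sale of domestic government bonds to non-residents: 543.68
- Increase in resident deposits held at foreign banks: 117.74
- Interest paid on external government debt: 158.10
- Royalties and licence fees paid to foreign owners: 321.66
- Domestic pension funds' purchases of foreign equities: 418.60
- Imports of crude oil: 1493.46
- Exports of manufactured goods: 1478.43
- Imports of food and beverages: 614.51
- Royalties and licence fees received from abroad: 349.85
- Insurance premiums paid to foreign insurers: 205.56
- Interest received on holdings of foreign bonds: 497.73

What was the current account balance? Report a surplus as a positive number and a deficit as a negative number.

Goods: -1493.46 + 1478.43 - 614.51 - 545.95 = -1175.49
Services: 349.85 - 321.66 - 205.56 = -177.37
Primary income: -158.10 + 497.73 - 264.53 = 75.10
Secondary income: -168.74
Current account = (-1175.49) + (-177.37) + 75.10 + (-168.74) = -1446.50
(Excluded from the current account — capital account: capital transfers received from emigrants 84.68; financial account: new loans extended by domestic banks to foreign borrowers 885.46, sale of domestic government bonds to non-residents 543.68, increase in resident deposits held at foreign banks 117.74, domestic pension funds' purchases of foreign equities 418.60.)

-1446.50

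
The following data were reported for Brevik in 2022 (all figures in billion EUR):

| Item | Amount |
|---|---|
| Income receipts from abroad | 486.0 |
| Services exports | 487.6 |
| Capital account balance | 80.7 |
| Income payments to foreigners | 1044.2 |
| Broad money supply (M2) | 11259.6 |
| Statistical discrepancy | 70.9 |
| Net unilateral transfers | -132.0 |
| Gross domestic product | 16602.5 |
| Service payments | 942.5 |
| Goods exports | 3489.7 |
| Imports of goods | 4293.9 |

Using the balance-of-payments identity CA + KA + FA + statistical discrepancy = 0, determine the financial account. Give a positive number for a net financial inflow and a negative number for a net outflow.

Goods balance = 3489.7 - 4293.9 = -804.2
Services balance = 487.6 - 942.5 = -454.9
Trade balance (goods + services) = -804.2 + (-454.9) = -1259.1
Net primary income = 486.0 - 1044.2 = -558.2
Net secondary income = -132.0
Current account = -1259.1 + (-558.2) + (-132.0) = -1949.3
Financial account = -(-1949.3 + 80.7 + 70.9) = 1797.7

1797.7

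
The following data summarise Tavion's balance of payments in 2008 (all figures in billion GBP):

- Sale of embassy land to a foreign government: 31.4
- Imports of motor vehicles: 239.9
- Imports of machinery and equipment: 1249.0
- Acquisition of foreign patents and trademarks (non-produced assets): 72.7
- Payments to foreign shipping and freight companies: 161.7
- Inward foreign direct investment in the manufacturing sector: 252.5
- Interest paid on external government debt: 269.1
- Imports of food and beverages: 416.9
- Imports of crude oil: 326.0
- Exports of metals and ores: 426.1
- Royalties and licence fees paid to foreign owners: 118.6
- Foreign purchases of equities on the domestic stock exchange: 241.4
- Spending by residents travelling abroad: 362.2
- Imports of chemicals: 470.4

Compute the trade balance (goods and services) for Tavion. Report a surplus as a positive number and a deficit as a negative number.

Goods: -470.4 - 239.9 - 1249.0 + 426.1 - 416.9 - 326.0 = -2276.1
Services: -362.2 - 118.6 - 161.7 = -642.5
Trade balance = -2276.1 + (-642.5) = -2918.6
(Excluded from the trade balance — capital account: sale of embassy land to a foreign government 31.4, acquisition of foreign patents and trademarks (non-produced assets) 72.7; financial account: inward foreign direct investment in the manufacturing sector 252.5, foreign purchases of equities on the domestic stock exchange 241.4; primary income: interest paid on external government debt 269.1.)

-2918.6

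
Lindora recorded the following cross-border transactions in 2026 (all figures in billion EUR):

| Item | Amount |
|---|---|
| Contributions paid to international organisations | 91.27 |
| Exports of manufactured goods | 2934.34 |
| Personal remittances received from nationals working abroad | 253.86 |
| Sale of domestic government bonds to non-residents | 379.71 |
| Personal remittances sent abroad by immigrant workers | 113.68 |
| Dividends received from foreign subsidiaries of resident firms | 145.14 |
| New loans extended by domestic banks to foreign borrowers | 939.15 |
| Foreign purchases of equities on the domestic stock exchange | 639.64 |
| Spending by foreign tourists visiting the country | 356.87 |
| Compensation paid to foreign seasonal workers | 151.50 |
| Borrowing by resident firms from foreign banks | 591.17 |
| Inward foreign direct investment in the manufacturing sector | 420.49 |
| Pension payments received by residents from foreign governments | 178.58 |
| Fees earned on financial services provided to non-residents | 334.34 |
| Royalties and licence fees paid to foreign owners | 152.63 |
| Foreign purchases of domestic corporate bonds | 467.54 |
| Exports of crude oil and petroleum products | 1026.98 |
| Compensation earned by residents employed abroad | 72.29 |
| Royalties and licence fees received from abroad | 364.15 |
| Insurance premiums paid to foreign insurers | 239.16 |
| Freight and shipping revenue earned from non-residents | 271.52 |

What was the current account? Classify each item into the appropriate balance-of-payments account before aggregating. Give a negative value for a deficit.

5189.83

Goods: 1026.98 + 2934.34 = 3961.32
Services: 364.15 - 239.16 + 334.34 - 152.63 + 271.52 + 356.87 = 935.09
Primary income: 145.14 + 72.29 - 151.50 = 65.93
Secondary income: -91.27 + 178.58 - 113.68 + 253.86 = 227.49
Current account = 3961.32 + 935.09 + 65.93 + 227.49 = 5189.83
(Excluded from the current account — financial account: sale of domestic government bonds to non-residents 379.71, new loans extended by domestic banks to foreign borrowers 939.15, foreign purchases of equities on the domestic stock exchange 639.64, borrowing by resident firms from foreign banks 591.17, inward foreign direct investment in the manufacturing sector 420.49, foreign purchases of domestic corporate bonds 467.54.)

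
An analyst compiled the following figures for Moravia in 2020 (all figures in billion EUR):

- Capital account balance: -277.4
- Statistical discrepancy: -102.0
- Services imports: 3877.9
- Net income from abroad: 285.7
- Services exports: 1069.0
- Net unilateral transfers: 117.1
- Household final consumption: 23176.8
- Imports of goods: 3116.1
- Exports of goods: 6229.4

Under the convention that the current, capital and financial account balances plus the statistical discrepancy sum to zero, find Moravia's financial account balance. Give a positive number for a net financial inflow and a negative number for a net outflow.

Goods balance = 6229.4 - 3116.1 = 3113.3
Services balance = 1069.0 - 3877.9 = -2808.9
Trade balance (goods + services) = 3113.3 + (-2808.9) = 304.4
Net primary income = 285.7
Net secondary income = 117.1
Current account = 304.4 + 285.7 + 117.1 = 707.2
Financial account = -(707.2 + (-277.4) + (-102.0)) = -327.8

-327.8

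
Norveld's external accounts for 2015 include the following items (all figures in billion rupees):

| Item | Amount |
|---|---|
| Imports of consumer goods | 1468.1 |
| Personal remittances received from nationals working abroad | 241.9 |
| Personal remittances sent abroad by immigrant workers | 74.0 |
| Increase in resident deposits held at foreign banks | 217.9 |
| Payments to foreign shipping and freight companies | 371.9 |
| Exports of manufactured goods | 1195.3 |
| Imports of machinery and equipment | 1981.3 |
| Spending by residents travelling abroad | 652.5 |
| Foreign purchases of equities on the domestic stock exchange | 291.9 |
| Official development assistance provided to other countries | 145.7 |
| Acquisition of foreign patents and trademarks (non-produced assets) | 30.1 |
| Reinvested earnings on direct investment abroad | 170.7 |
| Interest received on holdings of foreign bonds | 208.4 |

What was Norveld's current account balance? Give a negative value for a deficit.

-2877.2

Goods: -1981.3 + 1195.3 - 1468.1 = -2254.1
Services: -371.9 - 652.5 = -1024.4
Primary income: 208.4 + 170.7 = 379.1
Secondary income: -145.7 - 74.0 + 241.9 = 22.2
Current account = (-2254.1) + (-1024.4) + 379.1 + 22.2 = -2877.2
(Excluded from the current account — financial account: increase in resident deposits held at foreign banks 217.9, foreign purchases of equities on the domestic stock exchange 291.9; capital account: acquisition of foreign patents and trademarks (non-produced assets) 30.1.)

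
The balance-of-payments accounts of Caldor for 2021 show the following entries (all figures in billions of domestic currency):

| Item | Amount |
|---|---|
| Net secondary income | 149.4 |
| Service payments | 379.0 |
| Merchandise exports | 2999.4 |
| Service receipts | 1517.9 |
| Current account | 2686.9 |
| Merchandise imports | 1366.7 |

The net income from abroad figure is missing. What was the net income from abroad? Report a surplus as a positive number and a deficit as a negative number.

Current account = goods balance + services balance + net primary income + net secondary income
Sum of the known components = 2921.0
Net income from abroad = CA - (known components) = 2686.9 - 2921.0 = -234.1

-234.1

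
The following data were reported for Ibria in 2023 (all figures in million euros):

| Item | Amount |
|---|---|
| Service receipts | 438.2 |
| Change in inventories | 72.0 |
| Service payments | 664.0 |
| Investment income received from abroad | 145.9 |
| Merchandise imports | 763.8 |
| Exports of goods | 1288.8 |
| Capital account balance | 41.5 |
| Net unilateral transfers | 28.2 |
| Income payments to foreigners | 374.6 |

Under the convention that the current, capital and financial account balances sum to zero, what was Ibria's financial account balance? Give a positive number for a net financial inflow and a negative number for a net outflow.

-140.2

Goods balance = 1288.8 - 763.8 = 525.0
Services balance = 438.2 - 664.0 = -225.8
Trade balance (goods + services) = 525.0 + (-225.8) = 299.2
Net primary income = 145.9 - 374.6 = -228.7
Net secondary income = 28.2
Current account = 299.2 + (-228.7) + 28.2 = 98.7
Financial account = -(98.7 + 41.5) = -140.2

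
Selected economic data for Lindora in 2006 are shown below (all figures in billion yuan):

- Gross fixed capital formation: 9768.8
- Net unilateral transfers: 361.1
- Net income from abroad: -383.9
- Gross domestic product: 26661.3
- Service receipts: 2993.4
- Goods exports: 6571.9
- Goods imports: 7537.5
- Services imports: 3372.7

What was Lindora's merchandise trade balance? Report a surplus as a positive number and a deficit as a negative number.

-965.6

Goods balance = 6571.9 - 7537.5 = -965.6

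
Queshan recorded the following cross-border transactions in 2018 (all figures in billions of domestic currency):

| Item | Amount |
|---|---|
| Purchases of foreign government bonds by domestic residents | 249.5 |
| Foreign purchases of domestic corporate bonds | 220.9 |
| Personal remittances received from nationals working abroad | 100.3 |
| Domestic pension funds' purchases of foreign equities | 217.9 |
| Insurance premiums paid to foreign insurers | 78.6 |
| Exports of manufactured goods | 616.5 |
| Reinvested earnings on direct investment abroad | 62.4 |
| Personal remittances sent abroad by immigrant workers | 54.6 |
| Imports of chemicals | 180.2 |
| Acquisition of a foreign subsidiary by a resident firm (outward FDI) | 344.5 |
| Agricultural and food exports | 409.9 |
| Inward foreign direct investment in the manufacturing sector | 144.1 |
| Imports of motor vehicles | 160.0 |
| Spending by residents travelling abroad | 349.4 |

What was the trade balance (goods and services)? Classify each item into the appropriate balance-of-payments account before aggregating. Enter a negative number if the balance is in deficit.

Goods: 409.9 - 160.0 + 616.5 - 180.2 = 686.2
Services: -349.4 - 78.6 = -428.0
Trade balance = 686.2 + (-428.0) = 258.2
(Excluded from the trade balance — financial account: purchases of foreign government bonds by domestic residents 249.5, foreign purchases of domestic corporate bonds 220.9, domestic pension funds' purchases of foreign equities 217.9, acquisition of a foreign subsidiary by a resident firm (outward FDI) 344.5, inward foreign direct investment in the manufacturing sector 144.1; secondary income: personal remittances received from nationals working abroad 100.3, personal remittances sent abroad by immigrant workers 54.6; primary income: reinvested earnings on direct investment abroad 62.4.)

258.2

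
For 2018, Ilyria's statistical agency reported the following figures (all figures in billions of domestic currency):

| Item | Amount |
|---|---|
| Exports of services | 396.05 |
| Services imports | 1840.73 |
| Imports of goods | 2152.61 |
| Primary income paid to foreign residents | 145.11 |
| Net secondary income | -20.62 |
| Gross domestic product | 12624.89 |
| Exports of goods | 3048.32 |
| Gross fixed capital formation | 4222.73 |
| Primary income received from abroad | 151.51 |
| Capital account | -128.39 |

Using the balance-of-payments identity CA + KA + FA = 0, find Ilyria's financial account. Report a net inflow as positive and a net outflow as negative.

Goods balance = 3048.32 - 2152.61 = 895.71
Services balance = 396.05 - 1840.73 = -1444.68
Trade balance (goods + services) = 895.71 + (-1444.68) = -548.97
Net primary income = 151.51 - 145.11 = 6.40
Net secondary income = -20.62
Current account = -548.97 + 6.40 + (-20.62) = -563.19
Financial account = -(-563.19 + (-128.39)) = 691.58

691.58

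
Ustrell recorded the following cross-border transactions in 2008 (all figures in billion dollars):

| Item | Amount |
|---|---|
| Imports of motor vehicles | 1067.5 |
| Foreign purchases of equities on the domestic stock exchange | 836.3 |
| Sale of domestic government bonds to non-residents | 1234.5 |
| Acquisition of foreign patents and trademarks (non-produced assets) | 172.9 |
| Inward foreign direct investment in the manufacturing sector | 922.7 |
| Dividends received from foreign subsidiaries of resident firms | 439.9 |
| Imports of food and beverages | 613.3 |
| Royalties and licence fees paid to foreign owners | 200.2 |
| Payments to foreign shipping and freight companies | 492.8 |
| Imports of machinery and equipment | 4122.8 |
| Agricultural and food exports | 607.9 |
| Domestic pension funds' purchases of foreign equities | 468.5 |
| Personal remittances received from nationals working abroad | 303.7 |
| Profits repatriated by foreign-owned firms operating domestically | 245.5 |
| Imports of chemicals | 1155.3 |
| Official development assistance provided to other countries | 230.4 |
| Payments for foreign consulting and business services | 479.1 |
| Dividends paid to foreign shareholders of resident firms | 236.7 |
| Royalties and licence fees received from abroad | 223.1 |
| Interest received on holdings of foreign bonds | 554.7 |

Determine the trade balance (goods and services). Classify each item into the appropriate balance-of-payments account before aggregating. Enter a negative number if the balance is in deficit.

Goods: -613.3 - 4122.8 - 1155.3 + 607.9 - 1067.5 = -6351.0
Services: -492.8 + 223.1 - 200.2 - 479.1 = -949.0
Trade balance = -6351.0 + (-949.0) = -7300.0
(Excluded from the trade balance — financial account: foreign purchases of equities on the domestic stock exchange 836.3, sale of domestic government bonds to non-residents 1234.5, inward foreign direct investment in the manufacturing sector 922.7, domestic pension funds' purchases of foreign equities 468.5; capital account: acquisition of foreign patents and trademarks (non-produced assets) 172.9; primary income: dividends received from foreign subsidiaries of resident firms 439.9, profits repatriated by foreign-owned firms operating domestically 245.5, dividends paid to foreign shareholders of resident firms 236.7, interest received on holdings of foreign bonds 554.7; secondary income: personal remittances received from nationals working abroad 303.7, official development assistance provided to other countries 230.4.)

-7300.0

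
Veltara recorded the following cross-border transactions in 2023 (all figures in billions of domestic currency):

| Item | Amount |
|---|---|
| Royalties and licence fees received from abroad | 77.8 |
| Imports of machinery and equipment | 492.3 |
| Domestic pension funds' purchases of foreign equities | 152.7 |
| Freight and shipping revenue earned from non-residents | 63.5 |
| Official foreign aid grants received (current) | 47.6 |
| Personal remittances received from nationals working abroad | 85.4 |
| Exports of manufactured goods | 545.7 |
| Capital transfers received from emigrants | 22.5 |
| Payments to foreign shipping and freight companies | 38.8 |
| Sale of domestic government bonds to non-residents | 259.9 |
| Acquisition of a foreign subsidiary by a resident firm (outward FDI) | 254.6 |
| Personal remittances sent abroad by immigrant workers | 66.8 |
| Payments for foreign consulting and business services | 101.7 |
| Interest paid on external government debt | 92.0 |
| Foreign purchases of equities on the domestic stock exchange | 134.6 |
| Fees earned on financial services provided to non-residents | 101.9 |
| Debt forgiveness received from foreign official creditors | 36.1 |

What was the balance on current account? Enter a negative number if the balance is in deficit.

130.3

Goods: -492.3 + 545.7 = 53.4
Services: -101.7 + 101.9 + 63.5 - 38.8 + 77.8 = 102.7
Primary income: -92.0
Secondary income: 85.4 - 66.8 + 47.6 = 66.2
Current account = 53.4 + 102.7 + (-92.0) + 66.2 = 130.3
(Excluded from the current account — financial account: domestic pension funds' purchases of foreign equities 152.7, sale of domestic government bonds to non-residents 259.9, acquisition of a foreign subsidiary by a resident firm (outward FDI) 254.6, foreign purchases of equities on the domestic stock exchange 134.6; capital account: capital transfers received from emigrants 22.5, debt forgiveness received from foreign official creditors 36.1.)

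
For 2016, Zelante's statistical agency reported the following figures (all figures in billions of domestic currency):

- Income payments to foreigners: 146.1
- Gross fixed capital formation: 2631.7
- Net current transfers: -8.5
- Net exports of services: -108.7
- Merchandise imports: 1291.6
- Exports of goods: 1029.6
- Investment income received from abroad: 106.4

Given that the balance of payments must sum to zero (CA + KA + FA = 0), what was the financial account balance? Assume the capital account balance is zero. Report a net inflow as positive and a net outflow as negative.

Goods balance = 1029.6 - 1291.6 = -262.0
Services balance = -108.7
Trade balance (goods + services) = -262.0 + (-108.7) = -370.7
Net primary income = 106.4 - 146.1 = -39.7
Net secondary income = -8.5
Current account = -370.7 + (-39.7) + (-8.5) = -418.9
Financial account = -(-418.9) = 418.9

418.9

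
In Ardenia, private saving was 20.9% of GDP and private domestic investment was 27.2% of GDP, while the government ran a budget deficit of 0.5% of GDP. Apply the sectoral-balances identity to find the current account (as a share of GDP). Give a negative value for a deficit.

-6.8

By the sectoral-balances identity, CA = (S_private - I) + (T - G).
Private balance = 20.9 - 27.2 = -6.3
Government balance (T - G) = -0.5
CA = -6.3 + (-0.5) = -6.8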